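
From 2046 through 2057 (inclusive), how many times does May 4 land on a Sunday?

Day of week of May 4 in each year:
2046: Fri, 2047: Sat, 2048: Mon, 2049: Tue, 2050: Wed, 2051: Thu, 2052: Sat, 2053: Sun ✓, 2054: Mon, 2055: Tue, 2056: Thu, 2057: Fri
Sundays: 2053.

1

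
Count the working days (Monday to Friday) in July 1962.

1962-07-01 is a Sunday.
From 1962-07-01 to 1962-07-31 is 31 days inclusive.
31 = 7 × 4 + 3, so there are 4 full weeks plus 3 extra days.
Each full week contributes 5 weekdays (Mon–Fri): 4 × 5 = 20.
The 3 extra days are Sunday, Monday, Tuesday — 2 of them qualify.
Total: 20 + 2 = 22.

22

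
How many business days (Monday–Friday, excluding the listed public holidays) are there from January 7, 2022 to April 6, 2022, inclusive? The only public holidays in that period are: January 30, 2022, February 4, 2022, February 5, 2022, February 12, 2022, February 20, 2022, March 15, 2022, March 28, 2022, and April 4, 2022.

January 7, 2022 is a Friday.
That's 90 days from start to end, counting both.
90 = 7 × 12 + 6, so there are 12 full weeks plus 6 extra days.
Each full week contributes 5 weekdays (Mon–Fri): 12 × 5 = 60.
The 6 extra days are Fri, Sat, Sun, Mon, Tue, Wed — 4 of them qualify.
Total: 60 + 4 = 64.
Holidays: January 30, 2022 (Sun); February 4, 2022 (Fri); February 5, 2022 (Sat); February 12, 2022 (Sat); February 20, 2022 (Sun); March 15, 2022 (Tue); March 28, 2022 (Mon); April 4, 2022 (Mon).
4 of the 8 holidays fall on weekdays; the rest are weekends and were already excluded.
Business days: 64 − 4 = 60.

60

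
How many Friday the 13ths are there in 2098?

1

The 13th falls on a Friday when the month's 13th has weekday Fri.
Jan 13 is Mon; Feb 13 is Thu; Mar 13 is Thu; Apr 13 is Sun; May 13 is Tue; Jun 13 is Fri ✓; Jul 13 is Sun; Aug 13 is Wed; Sep 13 is Sat; Oct 13 is Mon; Nov 13 is Thu; Dec 13 is Sat.
Friday the 13ths: Jun.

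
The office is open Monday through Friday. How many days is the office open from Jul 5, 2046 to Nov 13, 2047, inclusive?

355 weekdays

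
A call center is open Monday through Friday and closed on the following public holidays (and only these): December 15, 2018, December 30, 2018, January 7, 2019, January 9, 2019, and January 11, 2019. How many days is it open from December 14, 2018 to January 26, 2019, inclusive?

28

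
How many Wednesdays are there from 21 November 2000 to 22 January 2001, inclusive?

9 Wednesdays

21 November 2000 is a Tuesday.
From 21 November 2000 to 22 January 2001 is 63 days inclusive.
63 = 7 × 9, so the span is exactly 9 full weeks.
Each full week contributes one Wednesday: 9 so far.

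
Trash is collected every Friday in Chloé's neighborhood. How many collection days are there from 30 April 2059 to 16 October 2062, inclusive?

30 April 2059 is a Wednesday.
From 30 April 2059 to 16 October 2062 is 1266 days inclusive.
1266 = 7 × 180 + 6, so there are 180 full weeks plus 6 extra days.
Each full week contributes one Friday: 180 so far.
The 6 extra days are Wednesday, Thursday, Friday, Saturday, Sunday, Monday — 1 of them qualifies.
Total: 180 + 1 = 181.

181 Fridays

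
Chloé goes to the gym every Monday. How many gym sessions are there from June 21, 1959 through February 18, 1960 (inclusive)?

35 Mondays

June 21, 1959 is a Sunday.
The range spans 243 days (inclusive of both endpoints).
243 = 7 × 34 + 5, so there are 34 full weeks plus 5 extra days.
Each full week contributes one Monday: 34 so far.
The 5 extra days are Sunday, Monday, Tuesday, Wednesday, Thursday — 1 of them qualifies.
Total: 34 + 1 = 35.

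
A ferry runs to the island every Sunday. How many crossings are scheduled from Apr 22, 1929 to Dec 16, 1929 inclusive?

34

Apr 22, 1929 is a Monday.
The range spans 239 days (inclusive of both endpoints).
239 = 7 × 34 + 1, so there are 34 full weeks plus 1 extra day.
Each full week contributes one Sunday: 34 so far.
The 1 extra day is Mon — none qualify.
Total: 34 + 0 = 34.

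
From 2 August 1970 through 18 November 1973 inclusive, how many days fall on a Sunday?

173 Sundays

2 August 1970 is a Sunday.
From 2 August 1970 to 18 November 1973 is 1205 days inclusive.
1205 = 7 × 172 + 1, so there are 172 full weeks plus 1 extra day.
Each full week contributes one Sunday: 172 so far.
The 1 extra day is Sun — 1 of them qualifies.
Total: 172 + 1 = 173.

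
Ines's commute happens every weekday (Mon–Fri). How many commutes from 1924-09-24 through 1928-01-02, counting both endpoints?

1924-09-24 is a Wednesday.
That's 1196 days from start to end, counting both.
1196 = 7 × 170 + 6, so there are 170 full weeks plus 6 extra days.
Each full week contributes 5 weekdays (Mon–Fri): 170 × 5 = 850.
The 6 extra days are Wed, Thu, Fri, Sat, Sun, Mon — 4 of them qualify.
Total: 850 + 4 = 854.

854 weekdays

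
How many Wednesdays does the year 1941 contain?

53

1941-01-01 is a Wednesday.
That's 365 days from start to end, counting both.
365 = 7 × 52 + 1, so there are 52 full weeks plus 1 extra day.
Each full week contributes one Wednesday: 52 so far.
The 1 extra day is Wed — 1 of them qualifies.
Total: 52 + 1 = 53.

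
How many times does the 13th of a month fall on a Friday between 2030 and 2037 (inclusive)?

Friday-the-13ths by year:
2030: Sep, Dec
2031: Jun
2032: Feb, Aug
2033: May
2034: Jan, Oct
2035: Apr, Jul
2036: Jun
2037: Feb, Mar, Nov

14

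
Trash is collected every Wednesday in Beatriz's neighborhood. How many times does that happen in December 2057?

4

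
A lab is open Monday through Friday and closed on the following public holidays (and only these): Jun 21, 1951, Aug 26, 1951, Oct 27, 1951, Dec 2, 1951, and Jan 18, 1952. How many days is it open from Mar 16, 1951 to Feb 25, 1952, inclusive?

Mar 16, 1951 is a Friday.
That's 347 days from start to end, counting both.
347 = 7 × 49 + 4, so there are 49 full weeks plus 4 extra days.
Each full week contributes 5 weekdays (Mon–Fri): 49 × 5 = 245.
The 4 extra days are Fri, Sat, Sun, Mon — 2 of them qualify.
Total: 245 + 2 = 247.
Holidays: Jun 21, 1951 (Thu); Aug 26, 1951 (Sun); Oct 27, 1951 (Sat); Dec 2, 1951 (Sun); Jan 18, 1952 (Fri).
2 of the 5 holidays fall on weekdays; the rest are weekends and were already excluded.
Business days: 247 − 2 = 245.

245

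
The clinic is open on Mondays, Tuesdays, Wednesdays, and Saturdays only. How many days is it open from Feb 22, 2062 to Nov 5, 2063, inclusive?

355

Feb 22, 2062 is a Wednesday.
That's 622 days from start to end, counting both.
622 = 7 × 88 + 6, so there are 88 full weeks plus 6 extra days.
Each full week contributes 4 days from the set (Mon, Tue, Wed, Sat): 88 × 4 = 352.
The 6 extra days are Wednesday, Thursday, Friday, Saturday, Sunday, Monday — 3 of them qualify.
Total: 352 + 3 = 355.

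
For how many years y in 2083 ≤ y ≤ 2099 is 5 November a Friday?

3

Day of week of November 5 in each year:
2083: Fri ✓, 2084: Sun, 2085: Mon, 2086: Tue, 2087: Wed, 2088: Fri ✓, 2089: Sat, 2090: Sun, 2091: Mon, 2092: Wed, 2093: Thu, 2094: Fri ✓, 2095: Sat, 2096: Mon, 2097: Tue, 2098: Wed, 2099: Thu
Fridays: 2083, 2088, 2094.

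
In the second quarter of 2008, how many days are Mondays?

13

April 1, 2008 is a Tuesday.
The range spans 91 days (inclusive of both endpoints).
91 = 7 × 13, so the span is exactly 13 full weeks.
Each full week contributes one Monday: 13 so far.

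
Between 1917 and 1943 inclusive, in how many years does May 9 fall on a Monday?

4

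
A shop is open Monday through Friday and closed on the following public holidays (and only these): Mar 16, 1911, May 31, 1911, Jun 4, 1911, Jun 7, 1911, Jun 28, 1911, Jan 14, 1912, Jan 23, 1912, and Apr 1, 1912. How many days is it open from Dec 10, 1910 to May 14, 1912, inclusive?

366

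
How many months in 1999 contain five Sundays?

A month has five Sundays exactly when Sunday falls within its first (length − 28) days.
Jan: 31 days, starts Fri → 5 of Fri, Sat, Sun ✓
Feb: 28 days, starts Mon → 5 of (none)
Mar: 31 days, starts Mon → 5 of Mon, Tue, Wed
Apr: 30 days, starts Thu → 5 of Thu, Fri
May: 31 days, starts Sat → 5 of Sat, Sun, Mon ✓
Jun: 30 days, starts Tue → 5 of Tue, Wed
Jul: 31 days, starts Thu → 5 of Thu, Fri, Sat
Aug: 31 days, starts Sun → 5 of Sun, Mon, Tue ✓
Sep: 30 days, starts Wed → 5 of Wed, Thu
Oct: 31 days, starts Fri → 5 of Fri, Sat, Sun ✓
Nov: 30 days, starts Mon → 5 of Mon, Tue
Dec: 31 days, starts Wed → 5 of Wed, Thu, Fri
Months with five Sundays: Jan, May, Aug, Oct.

4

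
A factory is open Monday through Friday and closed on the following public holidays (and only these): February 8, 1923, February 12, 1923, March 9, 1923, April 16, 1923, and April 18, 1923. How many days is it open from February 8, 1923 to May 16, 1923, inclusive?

65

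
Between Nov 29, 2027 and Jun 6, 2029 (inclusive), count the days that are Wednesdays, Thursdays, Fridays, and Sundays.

317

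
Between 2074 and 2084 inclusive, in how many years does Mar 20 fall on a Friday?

Day of week of March 20 in each year:
2074: Tue, 2075: Wed, 2076: Fri ✓, 2077: Sat, 2078: Sun, 2079: Mon, 2080: Wed, 2081: Thu, 2082: Fri ✓, 2083: Sat, 2084: Mon
Fridays: 2076, 2082.

2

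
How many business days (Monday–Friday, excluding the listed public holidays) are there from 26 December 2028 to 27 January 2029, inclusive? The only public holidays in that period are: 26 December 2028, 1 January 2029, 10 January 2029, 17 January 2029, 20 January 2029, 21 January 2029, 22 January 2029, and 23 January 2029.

26 December 2028 is a Tuesday.
That's 33 days from start to end, counting both.
33 = 7 × 4 + 5, so there are 4 full weeks plus 5 extra days.
Each full week contributes 5 weekdays (Mon–Fri): 4 × 5 = 20.
The 5 extra days are Tue, Wed, Thu, Fri, Sat — 4 of them qualify.
Total: 20 + 4 = 24.
Holidays: 26 December 2028 (Tue); 1 January 2029 (Mon); 10 January 2029 (Wed); 17 January 2029 (Wed); 20 January 2029 (Sat); 21 January 2029 (Sun); 22 January 2029 (Mon); 23 January 2029 (Tue).
6 of the 8 holidays fall on weekdays; the rest are weekends and were already excluded.
Business days: 24 − 6 = 18.

18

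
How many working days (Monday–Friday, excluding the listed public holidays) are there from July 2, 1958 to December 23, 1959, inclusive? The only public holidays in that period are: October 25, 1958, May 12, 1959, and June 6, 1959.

385

July 2, 1958 is a Wednesday.
The range spans 540 days (inclusive of both endpoints).
540 = 7 × 77 + 1, so there are 77 full weeks plus 1 extra day.
Each full week contributes 5 weekdays (Mon–Fri): 77 × 5 = 385.
The 1 extra day is Wed — 1 of them qualifies.
Total: 385 + 1 = 386.
Holidays: October 25, 1958 (Sat); May 12, 1959 (Tue); June 6, 1959 (Sat).
1 of the 3 holidays fall on weekdays; the rest are weekends and were already excluded.
Business days: 386 − 1 = 385.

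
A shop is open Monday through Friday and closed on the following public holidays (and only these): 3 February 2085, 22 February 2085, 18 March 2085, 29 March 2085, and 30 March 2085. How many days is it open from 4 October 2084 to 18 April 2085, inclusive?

138

4 October 2084 is a Wednesday.
That's 197 days from start to end, counting both.
197 = 7 × 28 + 1, so there are 28 full weeks plus 1 extra day.
Each full week contributes 5 weekdays (Mon–Fri): 28 × 5 = 140.
The 1 extra day is Wednesday — 1 of them qualifies.
Total: 140 + 1 = 141.
Holidays: 3 February 2085 (Sat); 22 February 2085 (Thu); 18 March 2085 (Sun); 29 March 2085 (Thu); 30 March 2085 (Fri).
3 of the 5 holidays fall on weekdays; the rest are weekends and were already excluded.
Business days: 141 − 3 = 138.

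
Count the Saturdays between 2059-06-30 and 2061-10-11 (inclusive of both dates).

2059-06-30 is a Monday.
From 2059-06-30 to 2061-10-11 is 835 days inclusive.
835 = 7 × 119 + 2, so there are 119 full weeks plus 2 extra days.
Each full week contributes one Saturday: 119 so far.
The 2 extra days are Mon, Tue — none qualify.
Total: 119 + 0 = 119.

119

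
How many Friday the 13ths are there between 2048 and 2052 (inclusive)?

Friday-the-13ths by year:
2048: Mar, Nov
2049: Aug
2050: May
2051: Jan, Oct
2052: Sep, Dec

8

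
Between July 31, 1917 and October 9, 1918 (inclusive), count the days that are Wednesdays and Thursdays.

125

July 31, 1917 is a Tuesday.
From July 31, 1917 to October 9, 1918 is 436 days inclusive.
436 = 7 × 62 + 2, so there are 62 full weeks plus 2 extra days.
Each full week contributes 2 days from the set (Wed, Thu): 62 × 2 = 124.
The 2 extra days are Tue, Wed — 1 of them qualifies.
Total: 124 + 1 = 125.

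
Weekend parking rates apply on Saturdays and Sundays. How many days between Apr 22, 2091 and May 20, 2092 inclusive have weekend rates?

Apr 22, 2091 is a Sunday.
That's 395 days from start to end, counting both.
395 = 7 × 56 + 3, so there are 56 full weeks plus 3 extra days.
Each full week contributes 2 weekend days (Sat, Sun): 56 × 2 = 112.
The 3 extra days are Sunday, Monday, Tuesday — 1 of them qualifies.
Total: 112 + 1 = 113.

113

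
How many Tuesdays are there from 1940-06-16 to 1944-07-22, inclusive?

214 Tuesdays

1940-06-16 is a Sunday.
From 1940-06-16 to 1944-07-22 is 1498 days inclusive.
1498 = 7 × 214, so the span is exactly 214 full weeks.
Each full week contributes one Tuesday: 214 so far.
Total: 214.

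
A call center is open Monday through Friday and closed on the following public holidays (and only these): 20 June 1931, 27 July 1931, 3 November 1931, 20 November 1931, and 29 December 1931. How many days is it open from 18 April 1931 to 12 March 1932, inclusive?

231

18 April 1931 is a Saturday.
From 18 April 1931 to 12 March 1932 is 330 days inclusive.
330 = 7 × 47 + 1, so there are 47 full weeks plus 1 extra day.
Each full week contributes 5 weekdays (Mon–Fri): 47 × 5 = 235.
The 1 extra day is Saturday — none qualify.
Total: 235 + 0 = 235.
Holidays: 20 June 1931 (Sat); 27 July 1931 (Mon); 3 November 1931 (Tue); 20 November 1931 (Fri); 29 December 1931 (Tue).
4 of the 5 holidays fall on weekdays; the rest are weekends and were already excluded.
Business days: 235 − 4 = 231.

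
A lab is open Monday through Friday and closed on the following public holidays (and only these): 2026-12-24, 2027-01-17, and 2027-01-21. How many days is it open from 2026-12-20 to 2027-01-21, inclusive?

2026-12-20 is a Sunday.
The range spans 33 days (inclusive of both endpoints).
33 = 7 × 4 + 5, so there are 4 full weeks plus 5 extra days.
Each full week contributes 5 weekdays (Mon–Fri): 4 × 5 = 20.
The 5 extra days are Sun, Mon, Tue, Wed, Thu — 4 of them qualify.
Total: 20 + 4 = 24.
Holidays: 2026-12-24 (Thu); 2027-01-17 (Sun); 2027-01-21 (Thu).
2 of the 3 holidays fall on weekdays; the rest are weekends and were already excluded.
Business days: 24 − 2 = 22.

22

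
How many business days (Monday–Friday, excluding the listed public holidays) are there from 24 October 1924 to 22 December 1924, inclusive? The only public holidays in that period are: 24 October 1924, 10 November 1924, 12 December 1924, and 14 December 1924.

24 October 1924 is a Friday.
That's 60 days from start to end, counting both.
60 = 7 × 8 + 4, so there are 8 full weeks plus 4 extra days.
Each full week contributes 5 weekdays (Mon–Fri): 8 × 5 = 40.
The 4 extra days are Friday, Saturday, Sunday, Monday — 2 of them qualify.
Total: 40 + 2 = 42.
Holidays: 24 October 1924 (Fri); 10 November 1924 (Mon); 12 December 1924 (Fri); 14 December 1924 (Sun).
3 of the 4 holidays fall on weekdays; the rest are weekends and were already excluded.
Business days: 42 − 3 = 39.

39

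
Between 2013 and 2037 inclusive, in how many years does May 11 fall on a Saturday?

4

Day of week of May 11 in each year:
2013: Sat ✓, 2014: Sun, 2015: Mon, 2016: Wed, 2017: Thu, 2018: Fri, 2019: Sat ✓, 2020: Mon, 2021: Tue, 2022: Wed, 2023: Thu, 2024: Sat ✓, 2025: Sun, 2026: Mon, 2027: Tue, 2028: Thu, 2029: Fri, 2030: Sat ✓, 2031: Sun, 2032: Tue, 2033: Wed, 2034: Thu, 2035: Fri, 2036: Sun, 2037: Mon
Saturdays: 2013, 2019, 2024, 2030.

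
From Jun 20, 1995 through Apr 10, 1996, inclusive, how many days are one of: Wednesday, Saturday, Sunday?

127

Jun 20, 1995 is a Tuesday.
The range spans 296 days (inclusive of both endpoints).
296 = 7 × 42 + 2, so there are 42 full weeks plus 2 extra days.
Each full week contributes 3 days from the set (Wed, Sat, Sun): 42 × 3 = 126.
The 2 extra days are Tue, Wed — 1 of them qualifies.
Total: 126 + 1 = 127.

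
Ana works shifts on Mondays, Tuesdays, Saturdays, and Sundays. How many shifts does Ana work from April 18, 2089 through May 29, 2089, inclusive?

April 18, 2089 is a Monday.
That's 42 days from start to end, counting both.
42 = 7 × 6, so the span is exactly 6 full weeks.
Each full week contributes 4 days from the set (Mon, Tue, Sat, Sun): 6 × 4 = 24.

24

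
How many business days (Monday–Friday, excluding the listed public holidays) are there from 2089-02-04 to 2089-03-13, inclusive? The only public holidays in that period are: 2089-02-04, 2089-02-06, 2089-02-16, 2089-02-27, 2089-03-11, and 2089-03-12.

2089-02-04 is a Friday.
The range spans 38 days (inclusive of both endpoints).
38 = 7 × 5 + 3, so there are 5 full weeks plus 3 extra days.
Each full week contributes 5 weekdays (Mon–Fri): 5 × 5 = 25.
The 3 extra days are Fri, Sat, Sun — 1 of them qualifies.
Total: 25 + 1 = 26.
Holidays: 2089-02-04 (Fri); 2089-02-06 (Sun); 2089-02-16 (Wed); 2089-02-27 (Sun); 2089-03-11 (Fri); 2089-03-12 (Sat).
3 of the 6 holidays fall on weekdays; the rest are weekends and were already excluded.
Business days: 26 − 3 = 23.

23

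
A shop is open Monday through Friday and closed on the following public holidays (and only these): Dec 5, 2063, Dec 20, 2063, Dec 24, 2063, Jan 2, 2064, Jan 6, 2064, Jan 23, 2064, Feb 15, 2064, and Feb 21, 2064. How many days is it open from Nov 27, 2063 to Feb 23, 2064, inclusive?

Nov 27, 2063 is a Tuesday.
That's 89 days from start to end, counting both.
89 = 7 × 12 + 5, so there are 12 full weeks plus 5 extra days.
Each full week contributes 5 weekdays (Mon–Fri): 12 × 5 = 60.
The 5 extra days are Tuesday, Wednesday, Thursday, Friday, Saturday — 4 of them qualify.
Total: 60 + 4 = 64.
Holidays: Dec 5, 2063 (Wed); Dec 20, 2063 (Thu); Dec 24, 2063 (Mon); Jan 2, 2064 (Wed); Jan 6, 2064 (Sun); Jan 23, 2064 (Wed); Feb 15, 2064 (Fri); Feb 21, 2064 (Thu).
7 of the 8 holidays fall on weekdays; the rest are weekends and were already excluded.
Business days: 64 − 7 = 57.

57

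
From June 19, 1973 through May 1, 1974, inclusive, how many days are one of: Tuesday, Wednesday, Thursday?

June 19, 1973 is a Tuesday.
The range spans 317 days (inclusive of both endpoints).
317 = 7 × 45 + 2, so there are 45 full weeks plus 2 extra days.
Each full week contributes 3 days from the set (Tue, Wed, Thu): 45 × 3 = 135.
The 2 extra days are Tuesday, Wednesday — 2 of them qualify.
Total: 135 + 2 = 137.

137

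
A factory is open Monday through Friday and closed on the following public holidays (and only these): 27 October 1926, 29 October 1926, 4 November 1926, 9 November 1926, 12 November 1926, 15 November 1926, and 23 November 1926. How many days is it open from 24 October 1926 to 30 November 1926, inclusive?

20

24 October 1926 is a Sunday.
The range spans 38 days (inclusive of both endpoints).
38 = 7 × 5 + 3, so there are 5 full weeks plus 3 extra days.
Each full week contributes 5 weekdays (Mon–Fri): 5 × 5 = 25.
The 3 extra days are Sun, Mon, Tue — 2 of them qualify.
Total: 25 + 2 = 27.
Holidays: 27 October 1926 (Wed); 29 October 1926 (Fri); 4 November 1926 (Thu); 9 November 1926 (Tue); 12 November 1926 (Fri); 15 November 1926 (Mon); 23 November 1926 (Tue).
All 7 holidays fall on weekdays, so subtract 7.
Business days: 27 − 7 = 20.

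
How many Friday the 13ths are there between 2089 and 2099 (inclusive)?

Friday-the-13ths by year:
2089: May
2090: Jan, Oct
2091: Apr, Jul
2092: Jun
2093: Feb, Mar, Nov
2094: Aug
2095: May
2096: Jan, Apr, Jul
2097: Sep, Dec
2098: Jun
2099: Feb, Mar, Nov

20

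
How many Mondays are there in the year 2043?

52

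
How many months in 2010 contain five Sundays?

A month has five Sundays exactly when Sunday falls within its first (length − 28) days.
Jan: 31 days, starts Fri → 5 of Fri, Sat, Sun ✓
Feb: 28 days, starts Mon → 5 of (none)
Mar: 31 days, starts Mon → 5 of Mon, Tue, Wed
Apr: 30 days, starts Thu → 5 of Thu, Fri
May: 31 days, starts Sat → 5 of Sat, Sun, Mon ✓
Jun: 30 days, starts Tue → 5 of Tue, Wed
Jul: 31 days, starts Thu → 5 of Thu, Fri, Sat
Aug: 31 days, starts Sun → 5 of Sun, Mon, Tue ✓
Sep: 30 days, starts Wed → 5 of Wed, Thu
Oct: 31 days, starts Fri → 5 of Fri, Sat, Sun ✓
Nov: 30 days, starts Mon → 5 of Mon, Tue
Dec: 31 days, starts Wed → 5 of Wed, Thu, Fri
Months with five Sundays: Jan, May, Aug, Oct.

4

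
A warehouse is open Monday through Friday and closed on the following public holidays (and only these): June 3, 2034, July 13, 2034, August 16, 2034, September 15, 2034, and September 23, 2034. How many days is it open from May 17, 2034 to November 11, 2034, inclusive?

May 17, 2034 is a Wednesday.
From May 17, 2034 to November 11, 2034 is 179 days inclusive.
179 = 7 × 25 + 4, so there are 25 full weeks plus 4 extra days.
Each full week contributes 5 weekdays (Mon–Fri): 25 × 5 = 125.
The 4 extra days are Wednesday, Thursday, Friday, Saturday — 3 of them qualify.
Total: 125 + 3 = 128.
Holidays: June 3, 2034 (Sat); July 13, 2034 (Thu); August 16, 2034 (Wed); September 15, 2034 (Fri); September 23, 2034 (Sat).
3 of the 5 holidays fall on weekdays; the rest are weekends and were already excluded.
Business days: 128 − 3 = 125.

125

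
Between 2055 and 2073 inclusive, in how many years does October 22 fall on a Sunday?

3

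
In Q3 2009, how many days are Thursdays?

1 July 2009 is a Wednesday.
From 1 July 2009 to 30 September 2009 is 92 days inclusive.
92 = 7 × 13 + 1, so there are 13 full weeks plus 1 extra day.
Each full week contributes one Thursday: 13 so far.
The 1 extra day is Wednesday — none qualify.
Total: 13 + 0 = 13.

13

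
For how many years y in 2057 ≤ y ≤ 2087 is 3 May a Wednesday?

4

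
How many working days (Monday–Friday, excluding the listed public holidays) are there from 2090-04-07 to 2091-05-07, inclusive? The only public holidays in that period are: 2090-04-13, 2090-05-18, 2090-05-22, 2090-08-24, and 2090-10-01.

278 working days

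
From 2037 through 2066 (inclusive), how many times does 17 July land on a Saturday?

Day of week of July 17 in each year:
2037: Fri, 2038: Sat ✓, 2039: Sun, 2040: Tue, 2041: Wed, 2042: Thu, 2043: Fri, 2044: Sun, 2045: Mon, 2046: Tue, 2047: Wed, 2048: Fri, 2049: Sat ✓, 2050: Sun, 2051: Mon, 2052: Wed, 2053: Thu, 2054: Fri, 2055: Sat ✓, 2056: Mon, 2057: Tue, 2058: Wed, 2059: Thu, 2060: Sat ✓, 2061: Sun, 2062: Mon, 2063: Tue, 2064: Thu, 2065: Fri, 2066: Sat ✓
Saturdays: 2038, 2049, 2055, 2060, 2066.

5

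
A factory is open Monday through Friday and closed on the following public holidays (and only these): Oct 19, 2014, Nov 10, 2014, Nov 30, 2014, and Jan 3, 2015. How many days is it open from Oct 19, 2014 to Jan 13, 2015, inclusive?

Oct 19, 2014 is a Sunday.
That's 87 days from start to end, counting both.
87 = 7 × 12 + 3, so there are 12 full weeks plus 3 extra days.
Each full week contributes 5 weekdays (Mon–Fri): 12 × 5 = 60.
The 3 extra days are Sunday, Monday, Tuesday — 2 of them qualify.
Total: 60 + 2 = 62.
Holidays: Oct 19, 2014 (Sun); Nov 10, 2014 (Mon); Nov 30, 2014 (Sun); Jan 3, 2015 (Sat).
1 of the 4 holidays fall on weekdays; the rest are weekends and were already excluded.
Business days: 62 − 1 = 61.

61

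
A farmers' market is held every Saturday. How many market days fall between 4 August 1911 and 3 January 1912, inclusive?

22

4 August 1911 is a Friday.
From 4 August 1911 to 3 January 1912 is 153 days inclusive.
153 = 7 × 21 + 6, so there are 21 full weeks plus 6 extra days.
Each full week contributes one Saturday: 21 so far.
The 6 extra days are Fri, Sat, Sun, Mon, Tue, Wed — 1 of them qualifies.
Total: 21 + 1 = 22.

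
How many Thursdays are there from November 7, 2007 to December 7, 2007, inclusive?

5 Thursdays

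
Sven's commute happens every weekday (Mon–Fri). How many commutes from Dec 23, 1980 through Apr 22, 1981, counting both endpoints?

Dec 23, 1980 is a Tuesday.
That's 121 days from start to end, counting both.
121 = 7 × 17 + 2, so there are 17 full weeks plus 2 extra days.
Each full week contributes 5 weekdays (Mon–Fri): 17 × 5 = 85.
The 2 extra days are Tuesday, Wednesday — 2 of them qualify.
Total: 85 + 2 = 87.

87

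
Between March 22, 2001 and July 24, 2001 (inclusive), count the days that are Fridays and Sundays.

March 22, 2001 is a Thursday.
The range spans 125 days (inclusive of both endpoints).
125 = 7 × 17 + 6, so there are 17 full weeks plus 6 extra days.
Each full week contributes 2 days from the set (Fri, Sun): 17 × 2 = 34.
The 6 extra days are Thursday, Friday, Saturday, Sunday, Monday, Tuesday — 2 of them qualify.
Total: 34 + 2 = 36.

36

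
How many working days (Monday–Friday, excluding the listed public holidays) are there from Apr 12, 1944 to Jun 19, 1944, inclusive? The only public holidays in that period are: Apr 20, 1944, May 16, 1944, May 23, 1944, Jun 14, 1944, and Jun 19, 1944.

Apr 12, 1944 is a Wednesday.
The range spans 69 days (inclusive of both endpoints).
69 = 7 × 9 + 6, so there are 9 full weeks plus 6 extra days.
Each full week contributes 5 weekdays (Mon–Fri): 9 × 5 = 45.
The 6 extra days are Wed, Thu, Fri, Sat, Sun, Mon — 4 of them qualify.
Total: 45 + 4 = 49.
Holidays: Apr 20, 1944 (Thu); May 16, 1944 (Tue); May 23, 1944 (Tue); Jun 14, 1944 (Wed); Jun 19, 1944 (Mon).
All 5 holidays fall on weekdays, so subtract 5.
Business days: 49 − 5 = 44.

44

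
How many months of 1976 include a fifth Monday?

A month has five Mondays exactly when Monday falls within its first (length − 28) days.
Jan: 31 days, starts Thu → 5 of Thu, Fri, Sat
Feb: 29 days, starts Sun → 5 of Sun
Mar: 31 days, starts Mon → 5 of Mon, Tue, Wed ✓
Apr: 30 days, starts Thu → 5 of Thu, Fri
May: 31 days, starts Sat → 5 of Sat, Sun, Mon ✓
Jun: 30 days, starts Tue → 5 of Tue, Wed
Jul: 31 days, starts Thu → 5 of Thu, Fri, Sat
Aug: 31 days, starts Sun → 5 of Sun, Mon, Tue ✓
Sep: 30 days, starts Wed → 5 of Wed, Thu
Oct: 31 days, starts Fri → 5 of Fri, Sat, Sun
Nov: 30 days, starts Mon → 5 of Mon, Tue ✓
Dec: 31 days, starts Wed → 5 of Wed, Thu, Fri
Months with five Mondays: Mar, May, Aug, Nov.

4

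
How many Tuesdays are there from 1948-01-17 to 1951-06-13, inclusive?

178

1948-01-17 is a Saturday.
From 1948-01-17 to 1951-06-13 is 1244 days inclusive.
1244 = 7 × 177 + 5, so there are 177 full weeks plus 5 extra days.
Each full week contributes one Tuesday: 177 so far.
The 5 extra days are Sat, Sun, Mon, Tue, Wed — 1 of them qualifies.
Total: 177 + 1 = 178.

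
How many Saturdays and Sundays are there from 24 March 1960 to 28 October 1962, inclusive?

272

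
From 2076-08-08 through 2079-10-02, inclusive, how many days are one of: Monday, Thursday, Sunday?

494

2076-08-08 is a Saturday.
That's 1151 days from start to end, counting both.
1151 = 7 × 164 + 3, so there are 164 full weeks plus 3 extra days.
Each full week contributes 3 days from the set (Mon, Thu, Sun): 164 × 3 = 492.
The 3 extra days are Saturday, Sunday, Monday — 2 of them qualify.
Total: 492 + 2 = 494.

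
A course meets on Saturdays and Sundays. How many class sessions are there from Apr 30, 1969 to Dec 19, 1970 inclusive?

171

Apr 30, 1969 is a Wednesday.
That's 599 days from start to end, counting both.
599 = 7 × 85 + 4, so there are 85 full weeks plus 4 extra days.
Each full week contributes 2 days from the set (Sat, Sun): 85 × 2 = 170.
The 4 extra days are Wednesday, Thursday, Friday, Saturday — 1 of them qualifies.
Total: 170 + 1 = 171.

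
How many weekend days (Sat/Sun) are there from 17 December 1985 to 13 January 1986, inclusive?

8

17 December 1985 is a Tuesday.
That's 28 days from start to end, counting both.
28 = 7 × 4, so the span is exactly 4 full weeks.
Each full week contributes 2 weekend days (Sat, Sun): 4 × 2 = 8.
Total: 8.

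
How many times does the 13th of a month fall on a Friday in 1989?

2

The 13th falls on a Friday when the month's 13th has weekday Fri.
Jan 13 is Fri ✓; Feb 13 is Mon; Mar 13 is Mon; Apr 13 is Thu; May 13 is Sat; Jun 13 is Tue; Jul 13 is Thu; Aug 13 is Sun; Sep 13 is Wed; Oct 13 is Fri ✓; Nov 13 is Mon; Dec 13 is Wed.
Friday the 13ths: Jan, Oct.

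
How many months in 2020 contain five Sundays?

A month has five Sundays exactly when Sunday falls within its first (length − 28) days.
Jan: 31 days, starts Wed → 5 of Wed, Thu, Fri
Feb: 29 days, starts Sat → 5 of Sat
Mar: 31 days, starts Sun → 5 of Sun, Mon, Tue ✓
Apr: 30 days, starts Wed → 5 of Wed, Thu
May: 31 days, starts Fri → 5 of Fri, Sat, Sun ✓
Jun: 30 days, starts Mon → 5 of Mon, Tue
Jul: 31 days, starts Wed → 5 of Wed, Thu, Fri
Aug: 31 days, starts Sat → 5 of Sat, Sun, Mon ✓
Sep: 30 days, starts Tue → 5 of Tue, Wed
Oct: 31 days, starts Thu → 5 of Thu, Fri, Sat
Nov: 30 days, starts Sun → 5 of Sun, Mon ✓
Dec: 31 days, starts Tue → 5 of Tue, Wed, Thu
Months with five Sundays: Mar, May, Aug, Nov.

4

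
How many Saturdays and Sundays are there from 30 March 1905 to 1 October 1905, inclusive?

54

30 March 1905 is a Thursday.
That's 186 days from start to end, counting both.
186 = 7 × 26 + 4, so there are 26 full weeks plus 4 extra days.
Each full week contributes 2 weekend days (Sat, Sun): 26 × 2 = 52.
The 4 extra days are Thu, Fri, Sat, Sun — 2 of them qualify.
Total: 52 + 2 = 54.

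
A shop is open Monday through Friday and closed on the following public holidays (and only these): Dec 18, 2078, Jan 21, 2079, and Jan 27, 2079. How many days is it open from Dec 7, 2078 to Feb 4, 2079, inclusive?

Dec 7, 2078 is a Wednesday.
From Dec 7, 2078 to Feb 4, 2079 is 60 days inclusive.
60 = 7 × 8 + 4, so there are 8 full weeks plus 4 extra days.
Each full week contributes 5 weekdays (Mon–Fri): 8 × 5 = 40.
The 4 extra days are Wed, Thu, Fri, Sat — 3 of them qualify.
Total: 40 + 3 = 43.
Holidays: Dec 18, 2078 (Sun); Jan 21, 2079 (Sat); Jan 27, 2079 (Fri).
1 of the 3 holidays fall on weekdays; the rest are weekends and were already excluded.
Business days: 43 − 1 = 42.

42 business days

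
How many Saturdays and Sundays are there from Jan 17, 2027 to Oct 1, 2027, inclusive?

Jan 17, 2027 is a Sunday.
That's 258 days from start to end, counting both.
258 = 7 × 36 + 6, so there are 36 full weeks plus 6 extra days.
Each full week contributes 2 weekend days (Sat, Sun): 36 × 2 = 72.
The 6 extra days are Sun, Mon, Tue, Wed, Thu, Fri — 1 of them qualifies.
Total: 72 + 1 = 73.

73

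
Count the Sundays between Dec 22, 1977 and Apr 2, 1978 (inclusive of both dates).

15 Sundays

Dec 22, 1977 is a Thursday.
From Dec 22, 1977 to Apr 2, 1978 is 102 days inclusive.
102 = 7 × 14 + 4, so there are 14 full weeks plus 4 extra days.
Each full week contributes one Sunday: 14 so far.
The 4 extra days are Thursday, Friday, Saturday, Sunday — 1 of them qualifies.
Total: 14 + 1 = 15.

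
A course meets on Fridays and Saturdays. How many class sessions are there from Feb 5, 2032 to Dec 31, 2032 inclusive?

95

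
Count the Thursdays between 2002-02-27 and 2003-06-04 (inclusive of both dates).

66 Thursdays

2002-02-27 is a Wednesday.
That's 463 days from start to end, counting both.
463 = 7 × 66 + 1, so there are 66 full weeks plus 1 extra day.
Each full week contributes one Thursday: 66 so far.
The 1 extra day is Wed — none qualify.
Total: 66 + 0 = 66.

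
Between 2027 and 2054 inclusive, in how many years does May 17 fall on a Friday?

Day of week of May 17 in each year:
2027: Mon, 2028: Wed, 2029: Thu, 2030: Fri ✓, 2031: Sat, 2032: Mon, 2033: Tue, 2034: Wed, 2035: Thu, 2036: Sat, 2037: Sun, 2038: Mon, 2039: Tue, 2040: Thu, 2041: Fri ✓, 2042: Sat, 2043: Sun, 2044: Tue, 2045: Wed, 2046: Thu, 2047: Fri ✓, 2048: Sun, 2049: Mon, 2050: Tue, 2051: Wed, 2052: Fri ✓, 2053: Sat, 2054: Sun
Fridays: 2030, 2041, 2047, 2052.

4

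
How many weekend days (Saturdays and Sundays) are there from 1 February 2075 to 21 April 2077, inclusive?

1 February 2075 is a Friday.
From 1 February 2075 to 21 April 2077 is 811 days inclusive.
811 = 7 × 115 + 6, so there are 115 full weeks plus 6 extra days.
Each full week contributes 2 weekend days (Sat, Sun): 115 × 2 = 230.
The 6 extra days are Friday, Saturday, Sunday, Monday, Tuesday, Wednesday — 2 of them qualify.
Total: 230 + 2 = 232.

232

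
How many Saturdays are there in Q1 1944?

13

1944-01-01 is a Saturday.
From 1944-01-01 to 1944-03-31 is 91 days inclusive.
91 = 7 × 13, so the span is exactly 13 full weeks.
Each full week contributes one Saturday: 13 so far.
Total: 13.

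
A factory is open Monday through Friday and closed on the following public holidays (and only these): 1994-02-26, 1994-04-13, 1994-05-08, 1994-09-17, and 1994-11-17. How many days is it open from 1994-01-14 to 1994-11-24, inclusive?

223

1994-01-14 is a Friday.
From 1994-01-14 to 1994-11-24 is 315 days inclusive.
315 = 7 × 45, so the span is exactly 45 full weeks.
Each full week contributes 5 weekdays (Mon–Fri): 45 × 5 = 225.
Holidays: 1994-02-26 (Sat); 1994-04-13 (Wed); 1994-05-08 (Sun); 1994-09-17 (Sat); 1994-11-17 (Thu).
2 of the 5 holidays fall on weekdays; the rest are weekends and were already excluded.
Business days: 225 − 2 = 223.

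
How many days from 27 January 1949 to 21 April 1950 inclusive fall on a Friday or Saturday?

27 January 1949 is a Thursday.
That's 450 days from start to end, counting both.
450 = 7 × 64 + 2, so there are 64 full weeks plus 2 extra days.
Each full week contributes 2 days from the set (Fri, Sat): 64 × 2 = 128.
The 2 extra days are Thu, Fri — 1 of them qualifies.
Total: 128 + 1 = 129.

129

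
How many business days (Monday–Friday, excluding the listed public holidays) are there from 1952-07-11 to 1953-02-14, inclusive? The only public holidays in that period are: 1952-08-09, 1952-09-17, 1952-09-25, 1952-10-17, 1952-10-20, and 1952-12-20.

152

1952-07-11 is a Friday.
That's 219 days from start to end, counting both.
219 = 7 × 31 + 2, so there are 31 full weeks plus 2 extra days.
Each full week contributes 5 weekdays (Mon–Fri): 31 × 5 = 155.
The 2 extra days are Fri, Sat — 1 of them qualifies.
Total: 155 + 1 = 156.
Holidays: 1952-08-09 (Sat); 1952-09-17 (Wed); 1952-09-25 (Thu); 1952-10-17 (Fri); 1952-10-20 (Mon); 1952-12-20 (Sat).
4 of the 6 holidays fall on weekdays; the rest are weekends and were already excluded.
Business days: 156 − 4 = 152.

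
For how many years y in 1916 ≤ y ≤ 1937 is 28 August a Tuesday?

4

Day of week of August 28 in each year:
1916: Mon, 1917: Tue ✓, 1918: Wed, 1919: Thu, 1920: Sat, 1921: Sun, 1922: Mon, 1923: Tue ✓, 1924: Thu, 1925: Fri, 1926: Sat, 1927: Sun, 1928: Tue ✓, 1929: Wed, 1930: Thu, 1931: Fri, 1932: Sun, 1933: Mon, 1934: Tue ✓, 1935: Wed, 1936: Fri, 1937: Sat
Tuesdays: 1917, 1923, 1928, 1934.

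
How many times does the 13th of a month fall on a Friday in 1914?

3

The 13th falls on a Friday when the month's 13th has weekday Fri.
Jan 13 is Tue; Feb 13 is Fri ✓; Mar 13 is Fri ✓; Apr 13 is Mon; May 13 is Wed; Jun 13 is Sat; Jul 13 is Mon; Aug 13 is Thu; Sep 13 is Sun; Oct 13 is Tue; Nov 13 is Fri ✓; Dec 13 is Sun.
Friday the 13ths: Feb, Mar, Nov.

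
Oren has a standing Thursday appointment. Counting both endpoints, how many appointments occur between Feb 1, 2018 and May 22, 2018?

Feb 1, 2018 is a Thursday.
That's 111 days from start to end, counting both.
111 = 7 × 15 + 6, so there are 15 full weeks plus 6 extra days.
Each full week contributes one Thursday: 15 so far.
The 6 extra days are Thu, Fri, Sat, Sun, Mon, Tue — 1 of them qualifies.
Total: 15 + 1 = 16.

16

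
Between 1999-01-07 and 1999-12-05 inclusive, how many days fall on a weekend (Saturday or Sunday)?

96

1999-01-07 is a Thursday.
That's 333 days from start to end, counting both.
333 = 7 × 47 + 4, so there are 47 full weeks plus 4 extra days.
Each full week contributes 2 weekend days (Sat, Sun): 47 × 2 = 94.
The 4 extra days are Thursday, Friday, Saturday, Sunday — 2 of them qualify.
Total: 94 + 2 = 96.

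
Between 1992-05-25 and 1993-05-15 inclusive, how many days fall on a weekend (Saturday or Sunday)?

1992-05-25 is a Monday.
The range spans 356 days (inclusive of both endpoints).
356 = 7 × 50 + 6, so there are 50 full weeks plus 6 extra days.
Each full week contributes 2 weekend days (Sat, Sun): 50 × 2 = 100.
The 6 extra days are Monday, Tuesday, Wednesday, Thursday, Friday, Saturday — 1 of them qualifies.
Total: 100 + 1 = 101.

101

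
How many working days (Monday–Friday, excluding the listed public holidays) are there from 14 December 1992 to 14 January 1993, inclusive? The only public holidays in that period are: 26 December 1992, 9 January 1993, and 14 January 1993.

23

14 December 1992 is a Monday.
The range spans 32 days (inclusive of both endpoints).
32 = 7 × 4 + 4, so there are 4 full weeks plus 4 extra days.
Each full week contributes 5 weekdays (Mon–Fri): 4 × 5 = 20.
The 4 extra days are Monday, Tuesday, Wednesday, Thursday — 4 of them qualify.
Total: 20 + 4 = 24.
Holidays: 26 December 1992 (Sat); 9 January 1993 (Sat); 14 January 1993 (Thu).
1 of the 3 holidays fall on weekdays; the rest are weekends and were already excluded.
Business days: 24 − 1 = 23.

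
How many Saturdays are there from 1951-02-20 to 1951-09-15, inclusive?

1951-02-20 is a Tuesday.
From 1951-02-20 to 1951-09-15 is 208 days inclusive.
208 = 7 × 29 + 5, so there are 29 full weeks plus 5 extra days.
Each full week contributes one Saturday: 29 so far.
The 5 extra days are Tuesday, Wednesday, Thursday, Friday, Saturday — 1 of them qualifies.
Total: 29 + 1 = 30.

30 Saturdays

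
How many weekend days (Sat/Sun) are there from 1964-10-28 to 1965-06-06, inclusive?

1964-10-28 is a Wednesday.
That's 222 days from start to end, counting both.
222 = 7 × 31 + 5, so there are 31 full weeks plus 5 extra days.
Each full week contributes 2 weekend days (Sat, Sun): 31 × 2 = 62.
The 5 extra days are Wednesday, Thursday, Friday, Saturday, Sunday — 2 of them qualify.
Total: 62 + 2 = 64.

64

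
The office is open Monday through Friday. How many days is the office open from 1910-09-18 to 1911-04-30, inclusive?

1910-09-18 is a Sunday.
The range spans 225 days (inclusive of both endpoints).
225 = 7 × 32 + 1, so there are 32 full weeks plus 1 extra day.
Each full week contributes 5 weekdays (Mon–Fri): 32 × 5 = 160.
The 1 extra day is Sunday — none qualify.
Total: 160 + 0 = 160.

160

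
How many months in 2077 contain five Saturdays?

A month has five Saturdays exactly when Saturday falls within its first (length − 28) days.
Jan: 31 days, starts Fri → 5 of Fri, Sat, Sun ✓
Feb: 28 days, starts Mon → 5 of (none)
Mar: 31 days, starts Mon → 5 of Mon, Tue, Wed
Apr: 30 days, starts Thu → 5 of Thu, Fri
May: 31 days, starts Sat → 5 of Sat, Sun, Mon ✓
Jun: 30 days, starts Tue → 5 of Tue, Wed
Jul: 31 days, starts Thu → 5 of Thu, Fri, Sat ✓
Aug: 31 days, starts Sun → 5 of Sun, Mon, Tue
Sep: 30 days, starts Wed → 5 of Wed, Thu
Oct: 31 days, starts Fri → 5 of Fri, Sat, Sun ✓
Nov: 30 days, starts Mon → 5 of Mon, Tue
Dec: 31 days, starts Wed → 5 of Wed, Thu, Fri
Months with five Saturdays: Jan, May, Jul, Oct.

4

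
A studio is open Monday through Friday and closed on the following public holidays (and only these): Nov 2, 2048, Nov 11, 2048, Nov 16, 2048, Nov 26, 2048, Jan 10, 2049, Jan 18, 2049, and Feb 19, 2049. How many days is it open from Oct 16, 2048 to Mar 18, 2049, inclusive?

104 business days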